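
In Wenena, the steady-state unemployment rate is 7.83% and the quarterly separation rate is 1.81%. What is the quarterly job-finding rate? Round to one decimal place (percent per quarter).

From u* = s/(s+f): f = s·(1−u)/u.
f = 1.81 × (1 − 0.0783) / 0.0783 = 1.6683 / 0.0783 ≈ 21.3% per quarter.

Job-finding rate ≈ 21.3% per quarter.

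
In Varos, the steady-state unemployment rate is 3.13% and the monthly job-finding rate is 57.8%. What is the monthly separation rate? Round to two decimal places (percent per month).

From u* = s/(s+f): s = u·f/(1−u).
s = 0.0313 × 57.8 / (1 − 0.0313) = 1.8091 / 0.9687 ≈ 1.87% per month.

Separation rate ≈ 1.87% per month.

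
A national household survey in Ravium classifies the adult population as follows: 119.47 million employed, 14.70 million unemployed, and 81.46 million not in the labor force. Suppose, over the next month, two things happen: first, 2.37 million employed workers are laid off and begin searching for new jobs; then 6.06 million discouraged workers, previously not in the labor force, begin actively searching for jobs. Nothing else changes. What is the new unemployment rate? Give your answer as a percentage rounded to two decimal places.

New unemployment rate ≈ 16.49%.

Initially, labor force = 119.47 + 14.70 = 134.17 million, so u = 14.70/134.17 = 10.96%.
After the first change, employed falls and unemployed rises by 2.37; labor force unchanged → E = 117.10, U = 17.07, labor force = 134.17 million.
After the second change, unemployed and labor force both rise by 6.06 → E = 117.10, U = 23.13, labor force = 140.23 million.
New unemployment rate = 23.13 / 140.23 = 16.49%.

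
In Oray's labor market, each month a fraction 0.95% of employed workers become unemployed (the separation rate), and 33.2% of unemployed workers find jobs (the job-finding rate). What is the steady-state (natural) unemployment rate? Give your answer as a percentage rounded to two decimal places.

Steady-state unemployment rate ≈ 2.78%.

At steady state the flows balance: s·E = f·U, so U/(E+U) = s/(s+f).
u* = 0.95 / (0.95 + 33.2) = 0.95 / 34.15 = 2.78%.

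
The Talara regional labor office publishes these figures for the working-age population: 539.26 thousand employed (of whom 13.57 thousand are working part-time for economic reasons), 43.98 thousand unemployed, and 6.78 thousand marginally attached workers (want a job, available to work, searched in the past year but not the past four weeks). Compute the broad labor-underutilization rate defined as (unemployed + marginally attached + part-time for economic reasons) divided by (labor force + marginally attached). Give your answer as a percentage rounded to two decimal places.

Broad underutilization rate ≈ 10.90%.

Labor force = 539.26 + 43.98 = 583.24 thousand.
Numerator = 43.98 + 6.78 + 13.57 = 64.33 thousand.
Denominator = 583.24 + 6.78 = 590.02 thousand.
Broad rate = 64.33 / 590.02 = 10.90%.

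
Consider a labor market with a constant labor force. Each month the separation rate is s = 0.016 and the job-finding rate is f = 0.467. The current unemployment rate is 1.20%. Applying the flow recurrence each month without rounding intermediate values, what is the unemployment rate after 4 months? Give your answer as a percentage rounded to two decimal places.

With a fixed labor force, u_{t+1} = u_t + s·(1−u_t) − f·u_t = u_t·(1−s−f) + s.
Here 1−s−f = 0.517 and s = 0.016.
u_1 = 0.012000 × 0.517 + 0.016 = 0.022204.
u_2 = 0.022204 × 0.517 + 0.016 = 0.027479.
u_3 = 0.027479 × 0.517 + 0.016 = 0.030207.
u_4 = 0.030207 × 0.517 + 0.016 = 0.031617.

Unemployment rate after four months ≈ 3.16%.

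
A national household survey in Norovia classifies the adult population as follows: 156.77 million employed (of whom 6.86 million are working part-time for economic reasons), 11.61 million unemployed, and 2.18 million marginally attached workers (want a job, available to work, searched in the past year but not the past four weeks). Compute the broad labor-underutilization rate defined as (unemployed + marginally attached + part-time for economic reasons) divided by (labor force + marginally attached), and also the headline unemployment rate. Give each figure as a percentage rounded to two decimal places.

Labor force = 156.77 + 11.61 = 168.38 million.
Numerator = 11.61 + 2.18 + 6.86 = 20.65 million.
Denominator = 168.38 + 2.18 = 170.56 million.
Broad rate = 20.65 / 170.56 = 12.11%.
Headline unemployment rate = 11.61 / 168.38 = 6.90%.

Broad underutilization rate ≈ 12.11%; headline unemployment rate ≈ 6.90%.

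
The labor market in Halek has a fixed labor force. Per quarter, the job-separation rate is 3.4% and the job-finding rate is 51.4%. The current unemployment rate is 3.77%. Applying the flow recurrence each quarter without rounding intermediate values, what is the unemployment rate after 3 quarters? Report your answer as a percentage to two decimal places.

Unemployment rate after three quarters ≈ 5.98%.

With a fixed labor force, u_{t+1} = u_t + s·(1−u_t) − f·u_t = u_t·(1−s−f) + s.
Here 1−s−f = 0.452 and s = 0.034.
u_1 = 0.037700 × 0.452 + 0.034 = 0.051040.
u_2 = 0.051040 × 0.452 + 0.034 = 0.057070.
u_3 = 0.057070 × 0.452 + 0.034 = 0.059796.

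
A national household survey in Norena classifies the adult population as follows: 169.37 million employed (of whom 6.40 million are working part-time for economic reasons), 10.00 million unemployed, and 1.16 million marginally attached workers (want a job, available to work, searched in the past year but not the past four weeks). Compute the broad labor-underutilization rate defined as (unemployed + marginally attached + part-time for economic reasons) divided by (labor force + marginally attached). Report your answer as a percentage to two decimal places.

Broad underutilization rate ≈ 9.73%.

Labor force = 169.37 + 10.00 = 179.37 million.
Numerator = 10.00 + 1.16 + 6.40 = 17.56 million.
Denominator = 179.37 + 1.16 = 180.53 million.
Broad rate = 17.56 / 180.53 = 9.73%.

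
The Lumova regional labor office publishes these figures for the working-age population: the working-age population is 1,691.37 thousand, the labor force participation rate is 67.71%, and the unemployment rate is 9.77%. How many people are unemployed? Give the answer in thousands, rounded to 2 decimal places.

Labor force = 0.6771 × 1,691.37 = 1,145.23 thousand.
Unemployed = 0.0977 × 1,145.23 ≈ 111.89 thousand.

About 111.89 thousand are unemployed.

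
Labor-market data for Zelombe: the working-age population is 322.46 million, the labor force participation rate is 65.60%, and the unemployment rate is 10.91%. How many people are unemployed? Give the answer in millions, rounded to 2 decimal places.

About 23.08 million are unemployed.

Labor force = 0.6560 × 322.46 = 211.53 million.
Unemployed = 0.1091 × 211.53 ≈ 23.08 million.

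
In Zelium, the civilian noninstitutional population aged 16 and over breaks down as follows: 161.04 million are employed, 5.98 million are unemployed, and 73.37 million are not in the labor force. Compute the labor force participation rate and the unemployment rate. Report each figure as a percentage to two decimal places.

Labor force = employed + unemployed = 161.04 + 5.98 = 167.02 million.
Working-age population = 167.02 + 73.37 = 240.39 million.
Unemployment rate = 5.98 / 167.02 = 3.58%.
Labor force participation rate = 167.02 / 240.39 = 69.48%.

Labor force participation rate ≈ 69.48%; unemployment rate ≈ 3.58%.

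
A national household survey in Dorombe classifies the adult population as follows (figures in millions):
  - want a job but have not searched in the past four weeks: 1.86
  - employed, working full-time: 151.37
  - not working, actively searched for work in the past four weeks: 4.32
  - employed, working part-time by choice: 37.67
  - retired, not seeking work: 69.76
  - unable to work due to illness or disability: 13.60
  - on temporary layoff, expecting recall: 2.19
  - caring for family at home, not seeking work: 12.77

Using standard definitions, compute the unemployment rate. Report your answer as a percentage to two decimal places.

Unemployment rate ≈ 3.33%.

Employed = 151.37 + 37.67 = 189.04 million.
Unemployed = 4.32 + 2.19 = 6.51 million (jobless and actively searching, or on temporary layoff).
Labor force = 189.04 + 6.51 = 195.55 million.
Unemployment rate = 6.51 / 195.55 = 3.33%.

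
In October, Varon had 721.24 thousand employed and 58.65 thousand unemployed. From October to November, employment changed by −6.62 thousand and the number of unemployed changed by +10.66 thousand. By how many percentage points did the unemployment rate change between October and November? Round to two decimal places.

The unemployment rate changed by +1.32 percentage points.

October: labor force = 721.24 + 58.65 = 779.89; u = 58.65/779.89 = 7.52%.
November: labor force = 714.62 + 69.31 = 783.93; u = 69.31/783.93 = 8.84%.
Change = 8.84% − 7.52% = +1.32 pp.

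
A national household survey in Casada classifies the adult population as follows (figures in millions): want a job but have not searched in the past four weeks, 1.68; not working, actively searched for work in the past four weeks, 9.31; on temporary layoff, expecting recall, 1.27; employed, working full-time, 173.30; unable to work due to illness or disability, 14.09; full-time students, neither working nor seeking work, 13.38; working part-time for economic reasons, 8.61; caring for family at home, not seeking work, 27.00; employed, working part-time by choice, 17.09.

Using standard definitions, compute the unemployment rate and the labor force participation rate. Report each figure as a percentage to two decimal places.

Unemployment rate ≈ 5.05%; labor force participation rate ≈ 78.87%.

Employed = 173.30 + 8.61 + 17.09 = 199.00 million (anyone who worked, including part-time for economic reasons, counts as employed).
Unemployed = 9.31 + 1.27 = 10.58 million (jobless and actively searching, or on temporary layoff).
Labor force = 199.00 + 10.58 = 209.58 million.
Not in labor force = 1.68 + 14.09 + 13.38 + 27.00 = 56.15 million (those not working and not actively searching are outside the labor force — including those who want a job but have given up searching).
Civilian working-age population = 209.58 + 56.15 = 265.73 million.
Unemployment rate = 10.58 / 209.58 = 5.05%.
Labor force participation rate = 209.58 / 265.73 = 78.87%.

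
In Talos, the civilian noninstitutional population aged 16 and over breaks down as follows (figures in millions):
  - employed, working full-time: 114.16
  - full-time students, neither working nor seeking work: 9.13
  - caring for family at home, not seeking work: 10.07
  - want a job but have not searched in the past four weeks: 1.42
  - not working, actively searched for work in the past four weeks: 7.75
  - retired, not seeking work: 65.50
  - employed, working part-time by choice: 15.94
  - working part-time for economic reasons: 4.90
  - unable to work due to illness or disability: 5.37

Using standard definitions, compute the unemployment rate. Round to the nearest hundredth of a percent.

Employed = 114.16 + 15.94 + 4.90 = 135.00 million (anyone who worked, including part-time for economic reasons, counts as employed).
Unemployed = 7.75 million.
Labor force = 135.00 + 7.75 = 142.75 million.
Unemployment rate = 7.75 / 142.75 = 5.43%.

Unemployment rate ≈ 5.43%.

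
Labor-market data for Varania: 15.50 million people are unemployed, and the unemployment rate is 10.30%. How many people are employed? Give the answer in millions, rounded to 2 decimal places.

Labor force = U / u = 15.50 / 0.1030 ≈ 150.49 million.
Employed = labor force − unemployed = 150.49 − 15.50 = 134.99 million.

About 134.99 million are employed.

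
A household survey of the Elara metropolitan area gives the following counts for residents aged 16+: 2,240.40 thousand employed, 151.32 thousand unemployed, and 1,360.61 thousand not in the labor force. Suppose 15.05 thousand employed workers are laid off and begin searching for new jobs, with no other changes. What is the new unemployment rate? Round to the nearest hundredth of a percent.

New unemployment rate ≈ 6.96%.

Initially, labor force = 2,240.40 + 151.32 = 2,391.72 thousand, so u = 151.32/2,391.72 = 6.33%.
After the change, employed falls and unemployed rises by 15.05; labor force unchanged → E = 2,225.35, U = 166.37, labor force = 2,391.72 thousand.
New unemployment rate = 166.37 / 2,391.72 = 6.96%.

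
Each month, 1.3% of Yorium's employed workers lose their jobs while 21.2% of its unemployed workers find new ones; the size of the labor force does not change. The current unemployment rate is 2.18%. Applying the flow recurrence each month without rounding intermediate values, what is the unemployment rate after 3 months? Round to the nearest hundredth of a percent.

With a fixed labor force, u_{t+1} = u_t + s·(1−u_t) − f·u_t = u_t·(1−s−f) + s.
Here 1−s−f = 0.775 and s = 0.013.
u_1 = 0.021800 × 0.775 + 0.013 = 0.029895.
u_2 = 0.029895 × 0.775 + 0.013 = 0.036169.
u_3 = 0.036169 × 0.775 + 0.013 = 0.041031.

Unemployment rate after three months ≈ 4.10%.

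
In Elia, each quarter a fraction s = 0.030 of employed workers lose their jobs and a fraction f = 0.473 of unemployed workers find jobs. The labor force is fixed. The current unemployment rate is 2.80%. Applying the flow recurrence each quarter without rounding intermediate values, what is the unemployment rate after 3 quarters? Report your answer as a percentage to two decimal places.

Unemployment rate after three quarters ≈ 5.58%.

With a fixed labor force, u_{t+1} = u_t + s·(1−u_t) − f·u_t = u_t·(1−s−f) + s.
Here 1−s−f = 0.497 and s = 0.030.
u_1 = 0.028000 × 0.497 + 0.030 = 0.043916.
u_2 = 0.043916 × 0.497 + 0.030 = 0.051826.
u_3 = 0.051826 × 0.497 + 0.030 = 0.055758.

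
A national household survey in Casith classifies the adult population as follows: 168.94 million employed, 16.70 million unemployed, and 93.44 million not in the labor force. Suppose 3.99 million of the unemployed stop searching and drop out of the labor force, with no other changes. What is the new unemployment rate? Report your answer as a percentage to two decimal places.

New unemployment rate ≈ 7.00%.

Initially, labor force = 168.94 + 16.70 = 185.64 million, so u = 16.70/185.64 = 9.00%.
After the change, unemployed and labor force both fall by 3.99 → E = 168.94, U = 12.71, labor force = 181.65 million.
New unemployment rate = 12.71 / 181.65 = 7.00%.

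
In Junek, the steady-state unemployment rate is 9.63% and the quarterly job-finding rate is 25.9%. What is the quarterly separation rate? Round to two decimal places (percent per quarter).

Separation rate ≈ 2.76% per quarter.

From u* = s/(s+f): s = u·f/(1−u).
s = 0.0963 × 25.9 / (1 − 0.0963) = 2.4942 / 0.9037 ≈ 2.76% per quarter.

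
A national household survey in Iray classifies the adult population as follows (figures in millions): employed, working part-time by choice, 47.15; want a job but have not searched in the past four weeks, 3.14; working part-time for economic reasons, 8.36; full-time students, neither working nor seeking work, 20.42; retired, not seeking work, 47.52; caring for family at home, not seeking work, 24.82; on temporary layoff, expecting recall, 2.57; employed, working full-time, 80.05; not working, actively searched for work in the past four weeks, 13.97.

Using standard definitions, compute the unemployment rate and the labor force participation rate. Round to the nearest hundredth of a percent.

Employed = 47.15 + 8.36 + 80.05 = 135.56 million (anyone who worked, including part-time for economic reasons, counts as employed).
Unemployed = 2.57 + 13.97 = 16.54 million (jobless and actively searching, or on temporary layoff).
Labor force = 135.56 + 16.54 = 152.10 million.
Not in labor force = 3.14 + 20.42 + 47.52 + 24.82 = 95.90 million (those not working and not actively searching are outside the labor force — including those who want a job but have given up searching).
Civilian working-age population = 152.10 + 95.90 = 248.00 million.
Unemployment rate = 16.54 / 152.10 = 10.87%.
Labor force participation rate = 152.10 / 248.00 = 61.33%.

Unemployment rate ≈ 10.87%; labor force participation rate ≈ 61.33%.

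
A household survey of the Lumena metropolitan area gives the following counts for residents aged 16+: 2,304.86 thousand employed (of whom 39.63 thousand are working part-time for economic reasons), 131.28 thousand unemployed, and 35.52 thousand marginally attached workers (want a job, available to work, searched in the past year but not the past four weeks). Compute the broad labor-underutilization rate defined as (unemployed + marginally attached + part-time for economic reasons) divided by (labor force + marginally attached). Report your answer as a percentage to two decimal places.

Labor force = 2,304.86 + 131.28 = 2,436.14 thousand.
Numerator = 131.28 + 35.52 + 39.63 = 206.43 thousand.
Denominator = 2,436.14 + 35.52 = 2,471.66 thousand.
Broad rate = 206.43 / 2,471.66 = 8.35%.

Broad underutilization rate ≈ 8.35%.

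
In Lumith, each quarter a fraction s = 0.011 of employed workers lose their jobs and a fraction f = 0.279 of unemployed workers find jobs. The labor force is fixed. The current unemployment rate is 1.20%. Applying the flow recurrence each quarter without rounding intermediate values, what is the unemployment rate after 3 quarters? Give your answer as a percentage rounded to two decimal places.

Unemployment rate after three quarters ≈ 2.87%.

With a fixed labor force, u_{t+1} = u_t + s·(1−u_t) − f·u_t = u_t·(1−s−f) + s.
Here 1−s−f = 0.710 and s = 0.011.
u_1 = 0.012000 × 0.710 + 0.011 = 0.019520.
u_2 = 0.019520 × 0.710 + 0.011 = 0.024859.
u_3 = 0.024859 × 0.710 + 0.011 = 0.028650.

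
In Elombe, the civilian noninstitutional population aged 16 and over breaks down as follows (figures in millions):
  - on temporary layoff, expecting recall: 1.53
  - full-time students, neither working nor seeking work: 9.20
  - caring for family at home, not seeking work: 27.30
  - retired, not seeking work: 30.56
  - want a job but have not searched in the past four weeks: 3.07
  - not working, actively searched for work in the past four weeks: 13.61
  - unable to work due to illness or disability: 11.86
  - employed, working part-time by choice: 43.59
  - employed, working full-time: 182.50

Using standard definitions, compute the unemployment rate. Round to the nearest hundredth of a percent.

Unemployment rate ≈ 6.28%.

Employed = 43.59 + 182.50 = 226.09 million.
Unemployed = 1.53 + 13.61 = 15.14 million (jobless and actively searching, or on temporary layoff).
Labor force = 226.09 + 15.14 = 241.23 million.
Unemployment rate = 15.14 / 241.23 = 6.28%.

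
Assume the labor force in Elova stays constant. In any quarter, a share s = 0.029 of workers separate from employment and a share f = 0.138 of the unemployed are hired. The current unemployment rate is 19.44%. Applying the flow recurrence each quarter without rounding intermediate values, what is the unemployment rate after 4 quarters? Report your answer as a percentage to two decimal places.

With a fixed labor force, u_{t+1} = u_t + s·(1−u_t) − f·u_t = u_t·(1−s−f) + s.
Here 1−s−f = 0.833 and s = 0.029.
u_1 = 0.194400 × 0.833 + 0.029 = 0.190935.
u_2 = 0.190935 × 0.833 + 0.029 = 0.188049.
u_3 = 0.188049 × 0.833 + 0.029 = 0.185645.
u_4 = 0.185645 × 0.833 + 0.029 = 0.183642.

Unemployment rate after four quarters ≈ 18.36%.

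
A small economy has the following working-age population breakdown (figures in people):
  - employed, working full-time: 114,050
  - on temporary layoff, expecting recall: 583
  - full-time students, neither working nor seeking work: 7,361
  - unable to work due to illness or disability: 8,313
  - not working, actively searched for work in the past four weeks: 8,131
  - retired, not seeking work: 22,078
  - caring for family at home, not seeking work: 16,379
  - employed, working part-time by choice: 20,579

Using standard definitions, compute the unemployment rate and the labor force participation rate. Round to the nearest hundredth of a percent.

Employed = 114,050 + 20,579 = 134,629.
Unemployed = 583 + 8,131 = 8,714 (jobless and actively searching, or on temporary layoff).
Labor force = 134,629 + 8,714 = 143,343.
Not in labor force = 7,361 + 8,313 + 22,078 + 16,379 = 54,131 (those not working and not actively searching are outside the labor force).
Civilian working-age population = 143,343 + 54,131 = 197,474.
Unemployment rate = 8,714 / 143,343 = 6.08%.
Labor force participation rate = 143,343 / 197,474 = 72.59%.

Unemployment rate ≈ 6.08%; labor force participation rate ≈ 72.59%.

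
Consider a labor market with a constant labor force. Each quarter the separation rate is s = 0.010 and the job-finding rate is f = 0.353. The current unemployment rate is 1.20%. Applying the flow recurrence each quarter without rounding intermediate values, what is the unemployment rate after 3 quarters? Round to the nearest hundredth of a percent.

Unemployment rate after three quarters ≈ 2.35%.

With a fixed labor force, u_{t+1} = u_t + s·(1−u_t) − f·u_t = u_t·(1−s−f) + s.
Here 1−s−f = 0.637 and s = 0.010.
u_1 = 0.012000 × 0.637 + 0.010 = 0.017644.
u_2 = 0.017644 × 0.637 + 0.010 = 0.021239.
u_3 = 0.021239 × 0.637 + 0.010 = 0.023529.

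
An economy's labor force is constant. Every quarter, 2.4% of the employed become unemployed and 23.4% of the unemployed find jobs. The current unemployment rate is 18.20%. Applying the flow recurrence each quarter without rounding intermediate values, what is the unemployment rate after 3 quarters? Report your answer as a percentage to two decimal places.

Unemployment rate after three quarters ≈ 12.94%.

With a fixed labor force, u_{t+1} = u_t + s·(1−u_t) − f·u_t = u_t·(1−s−f) + s.
Here 1−s−f = 0.742 and s = 0.024.
u_1 = 0.182000 × 0.742 + 0.024 = 0.159044.
u_2 = 0.159044 × 0.742 + 0.024 = 0.142011.
u_3 = 0.142011 × 0.742 + 0.024 = 0.129372.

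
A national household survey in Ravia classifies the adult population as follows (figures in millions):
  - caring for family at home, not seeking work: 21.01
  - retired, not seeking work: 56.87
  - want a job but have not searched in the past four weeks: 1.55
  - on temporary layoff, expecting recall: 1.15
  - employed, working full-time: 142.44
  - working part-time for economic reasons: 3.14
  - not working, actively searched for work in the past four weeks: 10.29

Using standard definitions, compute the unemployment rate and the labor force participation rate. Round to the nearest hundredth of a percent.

Unemployment rate ≈ 7.29%; labor force participation rate ≈ 66.41%.

Employed = 142.44 + 3.14 = 145.58 million (anyone who worked, including part-time for economic reasons, counts as employed).
Unemployed = 1.15 + 10.29 = 11.44 million (jobless and actively searching, or on temporary layoff).
Labor force = 145.58 + 11.44 = 157.02 million.
Not in labor force = 21.01 + 56.87 + 1.55 = 79.43 million (those not working and not actively searching are outside the labor force — including those who want a job but have given up searching).
Civilian working-age population = 157.02 + 79.43 = 236.45 million.
Unemployment rate = 11.44 / 157.02 = 7.29%.
Labor force participation rate = 157.02 / 236.45 = 66.41%.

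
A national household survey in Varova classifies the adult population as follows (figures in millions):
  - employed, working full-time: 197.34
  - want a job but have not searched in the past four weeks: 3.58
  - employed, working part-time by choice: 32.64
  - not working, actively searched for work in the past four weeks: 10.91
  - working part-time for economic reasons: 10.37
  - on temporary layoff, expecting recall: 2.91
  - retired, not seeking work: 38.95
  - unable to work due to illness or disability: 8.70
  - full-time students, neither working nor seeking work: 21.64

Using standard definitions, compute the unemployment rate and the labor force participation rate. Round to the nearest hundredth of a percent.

Employed = 197.34 + 32.64 + 10.37 = 240.35 million (anyone who worked, including part-time for economic reasons, counts as employed).
Unemployed = 10.91 + 2.91 = 13.82 million (jobless and actively searching, or on temporary layoff).
Labor force = 240.35 + 13.82 = 254.17 million.
Not in labor force = 3.58 + 38.95 + 8.70 + 21.64 = 72.87 million (those not working and not actively searching are outside the labor force — including those who want a job but have given up searching).
Civilian working-age population = 254.17 + 72.87 = 327.04 million.
Unemployment rate = 13.82 / 254.17 = 5.44%.
Labor force participation rate = 254.17 / 327.04 = 77.72%.

Unemployment rate ≈ 5.44%; labor force participation rate ≈ 77.72%.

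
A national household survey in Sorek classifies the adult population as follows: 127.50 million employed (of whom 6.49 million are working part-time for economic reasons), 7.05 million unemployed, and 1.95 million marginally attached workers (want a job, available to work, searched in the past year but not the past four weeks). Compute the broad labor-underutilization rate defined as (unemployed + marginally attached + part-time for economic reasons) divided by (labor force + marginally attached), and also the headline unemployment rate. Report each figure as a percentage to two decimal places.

Broad underutilization rate ≈ 11.35%; headline unemployment rate ≈ 5.24%.

Labor force = 127.50 + 7.05 = 134.55 million.
Numerator = 7.05 + 1.95 + 6.49 = 15.49 million.
Denominator = 134.55 + 1.95 = 136.50 million.
Broad rate = 15.49 / 136.50 = 11.35%.
Headline unemployment rate = 7.05 / 134.55 = 5.24%.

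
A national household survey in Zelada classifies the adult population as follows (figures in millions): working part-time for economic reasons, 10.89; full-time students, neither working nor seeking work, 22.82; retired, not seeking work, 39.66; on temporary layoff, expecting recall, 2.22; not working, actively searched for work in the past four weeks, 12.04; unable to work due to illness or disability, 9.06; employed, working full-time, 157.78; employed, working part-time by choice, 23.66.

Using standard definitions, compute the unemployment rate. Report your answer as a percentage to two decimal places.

Unemployment rate ≈ 6.90%.

Employed = 10.89 + 157.78 + 23.66 = 192.33 million (anyone who worked, including part-time for economic reasons, counts as employed).
Unemployed = 2.22 + 12.04 = 14.26 million (jobless and actively searching, or on temporary layoff).
Labor force = 192.33 + 14.26 = 206.59 million.
Unemployment rate = 14.26 / 206.59 = 6.90%.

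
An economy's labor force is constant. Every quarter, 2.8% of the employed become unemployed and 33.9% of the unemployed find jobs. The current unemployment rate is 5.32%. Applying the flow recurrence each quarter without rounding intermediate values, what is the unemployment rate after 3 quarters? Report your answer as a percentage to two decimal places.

With a fixed labor force, u_{t+1} = u_t + s·(1−u_t) − f·u_t = u_t·(1−s−f) + s.
Here 1−s−f = 0.633 and s = 0.028.
u_1 = 0.053200 × 0.633 + 0.028 = 0.061676.
u_2 = 0.061676 × 0.633 + 0.028 = 0.067041.
u_3 = 0.067041 × 0.633 + 0.028 = 0.070437.

Unemployment rate after three quarters ≈ 7.04%.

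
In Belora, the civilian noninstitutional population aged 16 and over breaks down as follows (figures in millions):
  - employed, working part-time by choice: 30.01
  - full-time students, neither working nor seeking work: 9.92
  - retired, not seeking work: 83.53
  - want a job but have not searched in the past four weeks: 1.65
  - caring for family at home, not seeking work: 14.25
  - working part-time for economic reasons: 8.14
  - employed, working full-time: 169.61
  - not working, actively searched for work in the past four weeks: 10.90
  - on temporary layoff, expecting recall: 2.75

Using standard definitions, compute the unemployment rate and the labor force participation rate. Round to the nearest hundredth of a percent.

Unemployment rate ≈ 6.17%; labor force participation rate ≈ 66.94%.

Employed = 30.01 + 8.14 + 169.61 = 207.76 million (anyone who worked, including part-time for economic reasons, counts as employed).
Unemployed = 10.90 + 2.75 = 13.65 million (jobless and actively searching, or on temporary layoff).
Labor force = 207.76 + 13.65 = 221.41 million.
Not in labor force = 9.92 + 83.53 + 1.65 + 14.25 = 109.35 million (those not working and not actively searching are outside the labor force — including those who want a job but have given up searching).
Civilian working-age population = 221.41 + 109.35 = 330.76 million.
Unemployment rate = 13.65 / 221.41 = 6.17%.
Labor force participation rate = 221.41 / 330.76 = 66.94%.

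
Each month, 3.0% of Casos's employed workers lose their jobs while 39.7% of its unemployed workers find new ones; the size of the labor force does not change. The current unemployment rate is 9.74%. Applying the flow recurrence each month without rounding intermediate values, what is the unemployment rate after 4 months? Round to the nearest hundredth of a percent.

Unemployment rate after four months ≈ 7.32%.

With a fixed labor force, u_{t+1} = u_t + s·(1−u_t) − f·u_t = u_t·(1−s−f) + s.
Here 1−s−f = 0.573 and s = 0.030.
u_1 = 0.097400 × 0.573 + 0.030 = 0.085810.
u_2 = 0.085810 × 0.573 + 0.030 = 0.079169.
u_3 = 0.079169 × 0.573 + 0.030 = 0.075364.
u_4 = 0.075364 × 0.573 + 0.030 = 0.073184.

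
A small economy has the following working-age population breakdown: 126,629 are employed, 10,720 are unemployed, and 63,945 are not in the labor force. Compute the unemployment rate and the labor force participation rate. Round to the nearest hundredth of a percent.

Labor force = employed + unemployed = 126,629 + 10,720 = 137,349.
Working-age population = 137,349 + 63,945 = 201,294.
Unemployment rate = 10,720 / 137,349 = 7.80%.
Labor force participation rate = 137,349 / 201,294 = 68.23%.

Unemployment rate ≈ 7.80%; labor force participation rate ≈ 68.23%.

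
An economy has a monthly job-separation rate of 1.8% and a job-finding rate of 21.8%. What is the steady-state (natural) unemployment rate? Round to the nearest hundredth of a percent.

At steady state the flows balance: s·E = f·U, so U/(E+U) = s/(s+f).
u* = 1.8 / (1.8 + 21.8) = 1.8 / 23.60 = 7.63%.

Steady-state unemployment rate ≈ 7.63%.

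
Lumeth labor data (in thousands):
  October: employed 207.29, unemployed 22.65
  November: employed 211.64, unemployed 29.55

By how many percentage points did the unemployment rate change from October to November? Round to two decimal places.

The unemployment rate changed by +2.40 percentage points.

October: labor force = 207.29 + 22.65 = 229.94; u = 22.65/229.94 = 9.85%.
November: labor force = 211.64 + 29.55 = 241.19; u = 29.55/241.19 = 12.25%.
Change = 12.25% − 9.85% = +2.40 pp.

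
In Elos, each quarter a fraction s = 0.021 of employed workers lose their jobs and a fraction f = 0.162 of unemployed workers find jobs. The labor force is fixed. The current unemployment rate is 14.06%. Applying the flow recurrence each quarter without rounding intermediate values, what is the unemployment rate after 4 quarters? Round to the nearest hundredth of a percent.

With a fixed labor force, u_{t+1} = u_t + s·(1−u_t) − f·u_t = u_t·(1−s−f) + s.
Here 1−s−f = 0.817 and s = 0.021.
u_1 = 0.140600 × 0.817 + 0.021 = 0.135870.
u_2 = 0.135870 × 0.817 + 0.021 = 0.132006.
u_3 = 0.132006 × 0.817 + 0.021 = 0.128849.
u_4 = 0.128849 × 0.817 + 0.021 = 0.126270.

Unemployment rate after four quarters ≈ 12.63%.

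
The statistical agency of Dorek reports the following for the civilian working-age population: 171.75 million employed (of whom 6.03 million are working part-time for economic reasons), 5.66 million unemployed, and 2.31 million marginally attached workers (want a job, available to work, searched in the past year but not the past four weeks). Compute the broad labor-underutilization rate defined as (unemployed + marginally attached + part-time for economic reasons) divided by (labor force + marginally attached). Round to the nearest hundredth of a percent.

Broad underutilization rate ≈ 7.79%.

Labor force = 171.75 + 5.66 = 177.41 million.
Numerator = 5.66 + 2.31 + 6.03 = 14.00 million.
Denominator = 177.41 + 2.31 = 179.72 million.
Broad rate = 14.00 / 179.72 = 7.79%.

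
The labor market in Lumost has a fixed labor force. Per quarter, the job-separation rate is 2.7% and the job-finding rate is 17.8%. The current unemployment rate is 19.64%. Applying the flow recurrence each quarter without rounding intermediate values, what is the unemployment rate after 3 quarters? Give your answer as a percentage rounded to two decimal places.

Unemployment rate after three quarters ≈ 16.42%.

With a fixed labor force, u_{t+1} = u_t + s·(1−u_t) − f·u_t = u_t·(1−s−f) + s.
Here 1−s−f = 0.795 and s = 0.027.
u_1 = 0.196400 × 0.795 + 0.027 = 0.183138.
u_2 = 0.183138 × 0.795 + 0.027 = 0.172595.
u_3 = 0.172595 × 0.795 + 0.027 = 0.164213.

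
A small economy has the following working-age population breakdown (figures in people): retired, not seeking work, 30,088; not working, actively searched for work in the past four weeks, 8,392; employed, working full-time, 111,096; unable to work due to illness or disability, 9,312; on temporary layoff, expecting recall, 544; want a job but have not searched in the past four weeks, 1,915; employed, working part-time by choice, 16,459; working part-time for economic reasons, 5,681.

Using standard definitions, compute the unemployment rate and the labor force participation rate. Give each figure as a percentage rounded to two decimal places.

Employed = 111,096 + 16,459 + 5,681 = 133,236 (anyone who worked, including part-time for economic reasons, counts as employed).
Unemployed = 8,392 + 544 = 8,936 (jobless and actively searching, or on temporary layoff).
Labor force = 133,236 + 8,936 = 142,172.
Not in labor force = 30,088 + 9,312 + 1,915 = 41,315 (those not working and not actively searching are outside the labor force — including those who want a job but have given up searching).
Civilian working-age population = 142,172 + 41,315 = 183,487.
Unemployment rate = 8,936 / 142,172 = 6.29%.
Labor force participation rate = 142,172 / 183,487 = 77.48%.

Unemployment rate ≈ 6.29%; labor force participation rate ≈ 77.48%.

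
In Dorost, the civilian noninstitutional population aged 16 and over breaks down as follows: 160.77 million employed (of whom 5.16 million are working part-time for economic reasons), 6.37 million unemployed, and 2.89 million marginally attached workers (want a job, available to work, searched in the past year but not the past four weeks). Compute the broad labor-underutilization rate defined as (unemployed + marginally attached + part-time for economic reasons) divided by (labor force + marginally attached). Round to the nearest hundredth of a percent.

Labor force = 160.77 + 6.37 = 167.14 million.
Numerator = 6.37 + 2.89 + 5.16 = 14.42 million.
Denominator = 167.14 + 2.89 = 170.03 million.
Broad rate = 14.42 / 170.03 = 8.48%.

Broad underutilization rate ≈ 8.48%.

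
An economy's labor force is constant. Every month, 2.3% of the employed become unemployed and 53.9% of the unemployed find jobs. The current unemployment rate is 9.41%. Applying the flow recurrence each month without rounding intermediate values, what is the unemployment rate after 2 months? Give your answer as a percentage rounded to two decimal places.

Unemployment rate after two months ≈ 5.11%.

With a fixed labor force, u_{t+1} = u_t + s·(1−u_t) − f·u_t = u_t·(1−s−f) + s.
Here 1−s−f = 0.438 and s = 0.023.
u_1 = 0.094100 × 0.438 + 0.023 = 0.064216.
u_2 = 0.064216 × 0.438 + 0.023 = 0.051127.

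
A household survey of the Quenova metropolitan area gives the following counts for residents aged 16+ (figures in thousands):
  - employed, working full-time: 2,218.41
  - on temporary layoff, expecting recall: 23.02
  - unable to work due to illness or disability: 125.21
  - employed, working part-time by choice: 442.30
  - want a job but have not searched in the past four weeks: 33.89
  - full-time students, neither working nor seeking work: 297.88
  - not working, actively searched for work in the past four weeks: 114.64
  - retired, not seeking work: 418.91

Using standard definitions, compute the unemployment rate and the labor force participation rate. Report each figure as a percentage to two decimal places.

Employed = 2,218.41 + 442.30 = 2,660.71 thousand.
Unemployed = 23.02 + 114.64 = 137.66 thousand (jobless and actively searching, or on temporary layoff).
Labor force = 2,660.71 + 137.66 = 2,798.37 thousand.
Not in labor force = 125.21 + 33.89 + 297.88 + 418.91 = 875.89 thousand (those not working and not actively searching are outside the labor force — including those who want a job but have given up searching).
Civilian working-age population = 2,798.37 + 875.89 = 3,674.26 thousand.
Unemployment rate = 137.66 / 2,798.37 = 4.92%.
Labor force participation rate = 2,798.37 / 3,674.26 = 76.16%.

Unemployment rate ≈ 4.92%; labor force participation rate ≈ 76.16%.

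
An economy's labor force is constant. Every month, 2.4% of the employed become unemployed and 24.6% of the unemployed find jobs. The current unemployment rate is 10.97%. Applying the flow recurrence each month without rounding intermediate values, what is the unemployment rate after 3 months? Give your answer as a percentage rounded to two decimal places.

With a fixed labor force, u_{t+1} = u_t + s·(1−u_t) − f·u_t = u_t·(1−s−f) + s.
Here 1−s−f = 0.730 and s = 0.024.
u_1 = 0.109700 × 0.730 + 0.024 = 0.104081.
u_2 = 0.104081 × 0.730 + 0.024 = 0.099979.
u_3 = 0.099979 × 0.730 + 0.024 = 0.096985.

Unemployment rate after three months ≈ 9.70%.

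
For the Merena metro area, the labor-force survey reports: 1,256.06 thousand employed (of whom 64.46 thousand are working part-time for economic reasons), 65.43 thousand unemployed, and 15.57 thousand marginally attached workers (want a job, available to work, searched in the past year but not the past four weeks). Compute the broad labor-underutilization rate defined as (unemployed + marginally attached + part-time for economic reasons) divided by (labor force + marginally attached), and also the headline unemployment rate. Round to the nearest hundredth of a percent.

Broad underutilization rate ≈ 10.88%; headline unemployment rate ≈ 4.95%.

Labor force = 1,256.06 + 65.43 = 1,321.49 thousand.
Numerator = 65.43 + 15.57 + 64.46 = 145.46 thousand.
Denominator = 1,321.49 + 15.57 = 1,337.06 thousand.
Broad rate = 145.46 / 1,337.06 = 10.88%.
Headline unemployment rate = 65.43 / 1,321.49 = 4.95%.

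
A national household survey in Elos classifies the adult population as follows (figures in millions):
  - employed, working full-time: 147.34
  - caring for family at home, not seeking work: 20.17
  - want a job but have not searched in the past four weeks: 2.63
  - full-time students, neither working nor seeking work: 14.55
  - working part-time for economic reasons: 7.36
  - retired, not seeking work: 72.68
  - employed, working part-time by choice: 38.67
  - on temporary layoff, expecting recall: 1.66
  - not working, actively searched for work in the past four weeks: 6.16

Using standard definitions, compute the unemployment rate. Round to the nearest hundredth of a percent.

Employed = 147.34 + 7.36 + 38.67 = 193.37 million (anyone who worked, including part-time for economic reasons, counts as employed).
Unemployed = 1.66 + 6.16 = 7.82 million (jobless and actively searching, or on temporary layoff).
Labor force = 193.37 + 7.82 = 201.19 million.
Unemployment rate = 7.82 / 201.19 = 3.89%.

Unemployment rate ≈ 3.89%.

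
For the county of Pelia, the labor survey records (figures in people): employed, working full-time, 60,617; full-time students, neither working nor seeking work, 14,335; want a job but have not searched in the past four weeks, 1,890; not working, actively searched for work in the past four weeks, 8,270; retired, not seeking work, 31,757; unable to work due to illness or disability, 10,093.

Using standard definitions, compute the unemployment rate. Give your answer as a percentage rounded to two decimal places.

Unemployment rate ≈ 12.01%.

Employed = 60,617.
Unemployed = 8,270.
Labor force = 60,617 + 8,270 = 68,887.
Unemployment rate = 8,270 / 68,887 = 12.01%.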